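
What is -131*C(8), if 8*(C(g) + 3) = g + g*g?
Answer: -786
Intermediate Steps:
C(g) = -3 + g/8 + g**2/8 (C(g) = -3 + (g + g*g)/8 = -3 + (g + g**2)/8 = -3 + (g/8 + g**2/8) = -3 + g/8 + g**2/8)
-131*C(8) = -131*(-3 + (1/8)*8 + (1/8)*8**2) = -131*(-3 + 1 + (1/8)*64) = -131*(-3 + 1 + 8) = -131*6 = -786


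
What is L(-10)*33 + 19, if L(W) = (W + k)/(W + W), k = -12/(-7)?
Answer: 2287/70 ≈ 32.671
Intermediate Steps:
k = 12/7 (k = -12*(-⅐) = 12/7 ≈ 1.7143)
L(W) = (12/7 + W)/(2*W) (L(W) = (W + 12/7)/(W + W) = (12/7 + W)/((2*W)) = (12/7 + W)*(1/(2*W)) = (12/7 + W)/(2*W))
L(-10)*33 + 19 = ((1/14)*(12 + 7*(-10))/(-10))*33 + 19 = ((1/14)*(-⅒)*(12 - 70))*33 + 19 = ((1/14)*(-⅒)*(-58))*33 + 19 = (29/70)*33 + 19 = 957/70 + 19 = 2287/70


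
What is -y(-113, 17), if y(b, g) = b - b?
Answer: 0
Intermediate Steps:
y(b, g) = 0
-y(-113, 17) = -1*0 = 0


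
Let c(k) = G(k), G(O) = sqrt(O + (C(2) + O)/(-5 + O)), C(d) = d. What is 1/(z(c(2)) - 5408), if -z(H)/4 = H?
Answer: -507/2741855 + sqrt(6)/21934840 ≈ -0.00018480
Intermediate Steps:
G(O) = sqrt(O + (2 + O)/(-5 + O))
c(k) = sqrt((2 + k + k*(-5 + k))/(-5 + k))
z(H) = -4*H
1/(z(c(2)) - 5408) = 1/(-4*sqrt(-1/(-5 + 2))*sqrt(-4 - 2*(-5 + 2)) - 5408) = 1/(-4*sqrt(2)*sqrt(-1/(-3)) - 5408) = 1/(-4*sqrt(6)/3 - 5408) = 1/(-5408 - 4*sqrt(6)/3)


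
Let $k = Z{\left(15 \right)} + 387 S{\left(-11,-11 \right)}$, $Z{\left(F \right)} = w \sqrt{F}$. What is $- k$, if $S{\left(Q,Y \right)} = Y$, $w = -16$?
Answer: $4257 + 16 \sqrt{15} \approx 4319.0$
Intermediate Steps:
$Z{\left(F \right)} = - 16 \sqrt{F}$
$k = -4257 - 16 \sqrt{15}$ ($k = - 16 \sqrt{15} + 387 \left(-11\right) = - 16 \sqrt{15} - 4257 = -4257 - 16 \sqrt{15} \approx -4319.0$)
$- k = - (-4257 - 16 \sqrt{15}) = 4257 + 16 \sqrt{15}$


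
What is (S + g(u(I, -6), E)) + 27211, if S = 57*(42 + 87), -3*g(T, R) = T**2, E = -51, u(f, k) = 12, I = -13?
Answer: 34516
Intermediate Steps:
g(T, R) = -T**2/3
S = 7353 (S = 57*129 = 7353)
(S + g(u(I, -6), E)) + 27211 = (7353 - 1/3*12**2) + 27211 = (7353 - 1/3*144) + 27211 = (7353 - 48) + 27211 = 7305 + 27211 = 34516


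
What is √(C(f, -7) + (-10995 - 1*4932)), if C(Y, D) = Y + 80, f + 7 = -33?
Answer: I*√15887 ≈ 126.04*I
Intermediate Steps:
f = -40 (f = -7 - 33 = -40)
C(Y, D) = 80 + Y
√(C(f, -7) + (-10995 - 1*4932)) = √((80 - 40) + (-10995 - 1*4932)) = √(40 + (-10995 - 4932)) = √(40 - 15927) = √(-15887) = I*√15887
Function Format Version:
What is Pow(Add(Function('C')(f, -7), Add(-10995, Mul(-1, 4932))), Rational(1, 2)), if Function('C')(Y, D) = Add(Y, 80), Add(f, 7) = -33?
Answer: Mul(I, Pow(15887, Rational(1, 2))) ≈ Mul(126.04, I)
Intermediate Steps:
f = -40 (f = Add(-7, -33) = -40)
Function('C')(Y, D) = Add(80, Y)
Pow(Add(Function('C')(f, -7), Add(-10995, Mul(-1, 4932))), Rational(1, 2)) = Pow(Add(Add(80, -40), Add(-10995, Mul(-1, 4932))), Rational(1, 2)) = Pow(Add(40, Add(-10995, -4932)), Rational(1, 2)) = Pow(Add(40, -15927), Rational(1, 2)) = Pow(-15887, Rational(1, 2)) = Mul(I, Pow(15887, Rational(1, 2)))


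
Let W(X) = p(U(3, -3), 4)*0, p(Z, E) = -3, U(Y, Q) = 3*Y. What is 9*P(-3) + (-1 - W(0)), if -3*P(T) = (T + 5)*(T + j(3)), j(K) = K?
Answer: -1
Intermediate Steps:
W(X) = 0 (W(X) = -3*0 = 0)
P(T) = -(3 + T)*(5 + T)/3 (P(T) = -(T + 5)*(T + 3)/3 = -(5 + T)*(3 + T)/3 = -(3 + T)*(5 + T)/3)
9*P(-3) + (-1 - W(0)) = 9*(-5 - 8/3*(-3) - ⅓*(-3)²) + (-1 - 1*0) = 9*(-5 + 8 - ⅓*9) + (-1 + 0) = 9*(-5 + 8 - 3) - 1 = 9*0 - 1 = 0 - 1 = -1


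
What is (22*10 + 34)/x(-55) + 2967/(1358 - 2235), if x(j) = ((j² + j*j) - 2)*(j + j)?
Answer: -987054259/291725280 ≈ -3.3835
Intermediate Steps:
x(j) = 2*j*(-2 + 2*j²) (x(j) = ((j² + j²) - 2)*(2*j) = (2*j² - 2)*(2*j) = (-2 + 2*j²)*(2*j) = 2*j*(-2 + 2*j²))
(22*10 + 34)/x(-55) + 2967/(1358 - 2235) = (22*10 + 34)/((4*(-55)*(-1 + (-55)²))) + 2967/(1358 - 2235) = (220 + 34)/((4*(-55)*(-1 + 3025))) + 2967/(-877) = 254/((4*(-55)*3024)) + 2967*(-1/877) = 254/(-665280) - 2967/877 = 254*(-1/665280) - 2967/877 = -127/332640 - 2967/877 = -987054259/291725280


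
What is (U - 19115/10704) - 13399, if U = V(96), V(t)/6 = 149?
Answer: -133872635/10704 ≈ -12507.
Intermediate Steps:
V(t) = 894 (V(t) = 6*149 = 894)
U = 894
(U - 19115/10704) - 13399 = (894 - 19115/10704) - 13399 = 9550261/10704 - 13399 = -133872635/10704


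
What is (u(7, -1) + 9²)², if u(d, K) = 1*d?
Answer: 7744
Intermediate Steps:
u(d, K) = d
(u(7, -1) + 9²)² = (7 + 9²)² = (7 + 81)² = 88² = 7744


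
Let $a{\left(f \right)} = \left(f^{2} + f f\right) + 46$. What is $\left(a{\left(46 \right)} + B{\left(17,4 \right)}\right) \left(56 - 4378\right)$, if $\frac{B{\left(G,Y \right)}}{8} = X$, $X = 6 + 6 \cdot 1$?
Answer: $-18904428$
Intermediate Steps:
$a{\left(f \right)} = 46 + 2 f^{2}$ ($a{\left(f \right)} = \left(f^{2} + f^{2}\right) + 46 = 2 f^{2} + 46 = 46 + 2 f^{2}$)
$X = 12$ ($X = 6 + 6 = 12$)
$B{\left(G,Y \right)} = 96$ ($B{\left(G,Y \right)} = 8 \cdot 12 = 96$)
$\left(a{\left(46 \right)} + B{\left(17,4 \right)}\right) \left(56 - 4378\right) = \left(\left(46 + 2 \cdot 46^{2}\right) + 96\right) \left(56 - 4378\right) = \left(\left(46 + 2 \cdot 2116\right) + 96\right) \left(-4322\right) = \left(\left(46 + 4232\right) + 96\right) \left(-4322\right) = \left(4278 + 96\right) \left(-4322\right) = 4374 \left(-4322\right) = -18904428$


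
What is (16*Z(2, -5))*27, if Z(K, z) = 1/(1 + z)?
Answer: -108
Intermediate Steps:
(16*Z(2, -5))*27 = (16/(1 - 5))*27 = (16/(-4))*27 = (16*(-¼))*27 = -4*27 = -108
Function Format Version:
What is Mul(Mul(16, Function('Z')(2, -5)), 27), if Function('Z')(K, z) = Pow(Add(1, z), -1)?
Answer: -108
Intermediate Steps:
Mul(Mul(16, Function('Z')(2, -5)), 27) = Mul(Mul(16, Pow(Add(1, -5), -1)), 27) = Mul(Mul(16, Pow(-4, -1)), 27) = Mul(Mul(16, Rational(-1, 4)), 27) = Mul(-4, 27) = -108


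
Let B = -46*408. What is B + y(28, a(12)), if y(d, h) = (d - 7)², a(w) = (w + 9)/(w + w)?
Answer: -18327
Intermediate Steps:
a(w) = (9 + w)/(2*w) (a(w) = (9 + w)/((2*w)) = (9 + w)*(1/(2*w)) = (9 + w)/(2*w))
y(d, h) = (-7 + d)²
B = -18768
B + y(28, a(12)) = -18768 + (-7 + 28)² = -18768 + 21² = -18768 + 441 = -18327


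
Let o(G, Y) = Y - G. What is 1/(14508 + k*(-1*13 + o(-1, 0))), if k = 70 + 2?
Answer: 1/13644 ≈ 7.3292e-5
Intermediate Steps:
k = 72
1/(14508 + k*(-1*13 + o(-1, 0))) = 1/(14508 + 72*(-1*13 + (0 - 1*(-1)))) = 1/(14508 + 72*(-13 + (0 + 1))) = 1/(14508 + 72*(-13 + 1)) = 1/(14508 + 72*(-12)) = 1/(14508 - 864) = 1/13644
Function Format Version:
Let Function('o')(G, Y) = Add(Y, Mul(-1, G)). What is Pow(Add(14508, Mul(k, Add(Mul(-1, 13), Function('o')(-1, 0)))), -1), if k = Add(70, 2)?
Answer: Rational(1, 13644) ≈ 7.3292e-5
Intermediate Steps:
k = 72
Pow(Add(14508, Mul(k, Add(Mul(-1, 13), Function('o')(-1, 0)))), -1) = Pow(Add(14508, Mul(72, Add(Mul(-1, 13), Add(0, Mul(-1, -1))))), -1) = Pow(Add(14508, Mul(72, Add(-13, Add(0, 1)))), -1) = Pow(Add(14508, Mul(72, Add(-13, 1))), -1) = Pow(Add(14508, Mul(72, -12)), -1) = Pow(Add(14508, -864), -1) = Pow(13644, -1) = Rational(1, 13644)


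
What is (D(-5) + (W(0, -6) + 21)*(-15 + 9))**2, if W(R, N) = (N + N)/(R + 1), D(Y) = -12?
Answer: 4356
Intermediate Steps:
W(R, N) = 2*N/(1 + R) (W(R, N) = (2*N)/(1 + R) = 2*N/(1 + R))
(D(-5) + (W(0, -6) + 21)*(-15 + 9))**2 = (-12 + (2*(-6)/(1 + 0) + 21)*(-15 + 9))**2 = (-12 + (2*(-6)/1 + 21)*(-6))**2 = (-12 + (2*(-6)*1 + 21)*(-6))**2 = (-12 + (-12 + 21)*(-6))**2 = (-12 + 9*(-6))**2 = (-12 - 54)**2 = (-66)**2 = 4356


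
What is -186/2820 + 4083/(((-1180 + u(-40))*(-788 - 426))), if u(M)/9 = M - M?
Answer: -4248911/67328440 ≈ -0.063107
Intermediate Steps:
u(M) = 0 (u(M) = 9*(M - M) = 9*0 = 0)
-186/2820 + 4083/(((-1180 + u(-40))*(-788 - 426))) = -186/2820 + 4083/(((-1180 + 0)*(-788 - 426))) = -186*1/2820 + 4083/((-1180*(-1214))) = -31/470 + 4083/1432520 = -4248911/67328440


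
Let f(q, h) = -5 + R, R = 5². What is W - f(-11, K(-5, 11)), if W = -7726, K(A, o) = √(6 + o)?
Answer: -7746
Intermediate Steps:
R = 25
f(q, h) = 20 (f(q, h) = -5 + 25 = 20)
W - f(-11, K(-5, 11)) = -7726 - 1*20 = -7726 - 20 = -7746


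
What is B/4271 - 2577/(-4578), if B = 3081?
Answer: 8370395/6517546 ≈ 1.2843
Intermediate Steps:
B/4271 - 2577/(-4578) = 3081/4271 - 2577/(-4578) = 3081*(1/4271) - 2577*(-1/4578) = 3081/4271 + 859/1526 = 8370395/6517546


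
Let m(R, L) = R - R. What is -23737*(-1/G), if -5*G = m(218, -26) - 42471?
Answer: 118685/42471 ≈ 2.7945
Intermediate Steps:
m(R, L) = 0
G = 42471/5 (G = -(0 - 42471)/5 = -⅕*(-42471) = 42471/5 ≈ 8494.2)
-23737*(-1/G) = -23737/((-1*42471/5)) = -23737/(-42471/5) = -23737*(-5/42471) = 118685/42471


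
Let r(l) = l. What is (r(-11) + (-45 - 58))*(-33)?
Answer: 3762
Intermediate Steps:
(r(-11) + (-45 - 58))*(-33) = (-11 + (-45 - 58))*(-33) = (-11 - 103)*(-33) = -114*(-33) = 3762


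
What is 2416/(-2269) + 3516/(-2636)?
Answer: -3586595/1495271 ≈ -2.3986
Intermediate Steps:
2416/(-2269) + 3516/(-2636) = 2416*(-1/2269) + 3516*(-1/2636) = -2416/2269 - 879/659 = -3586595/1495271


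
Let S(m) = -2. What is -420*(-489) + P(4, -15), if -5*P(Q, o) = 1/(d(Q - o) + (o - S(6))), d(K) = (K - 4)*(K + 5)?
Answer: 356334299/1735 ≈ 2.0538e+5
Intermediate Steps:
d(K) = (-4 + K)*(5 + K)
P(Q, o) = -1/(5*(-18 + Q + (Q - o)²)) (P(Q, o) = -1/(5*((-20 + (Q - o) + (Q - o)²) + (o - 1*(-2)))) = -1/(5*((-20 + Q + (Q - o)² - o) + (o + 2))) = -1/(5*((-20 + Q + (Q - o)² - o) + (2 + o))) = -1/(5*(-18 + Q + (Q - o)²)))
-420*(-489) + P(4, -15) = -420*(-489) - 1/(-90 + 5*4 + 5*(4 - 1*(-15))²) = 205380 - 1/(-90 + 20 + 5*(4 + 15)²) = 205380 - 1/(-90 + 20 + 5*19²) = 205380 - 1/(-90 + 20 + 5*361) = 205380 - 1/(-90 + 20 + 1805) = 205380 - 1/1735 = 356334299/1735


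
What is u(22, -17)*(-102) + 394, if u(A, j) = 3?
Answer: 88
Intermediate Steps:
u(22, -17)*(-102) + 394 = 3*(-102) + 394 = -306 + 394 = 88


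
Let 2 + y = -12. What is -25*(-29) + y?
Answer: 711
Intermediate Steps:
y = -14 (y = -2 - 12 = -14)
-25*(-29) + y = -25*(-29) - 14 = 725 - 14 = 711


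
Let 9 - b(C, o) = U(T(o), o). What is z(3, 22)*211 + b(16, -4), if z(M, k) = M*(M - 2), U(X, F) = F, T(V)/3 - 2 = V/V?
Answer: 646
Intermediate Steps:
T(V) = 9 (T(V) = 6 + 3*(V/V) = 6 + 3*1 = 6 + 3 = 9)
b(C, o) = 9 - o
z(M, k) = M*(-2 + M)
z(3, 22)*211 + b(16, -4) = (3*(-2 + 3))*211 + (9 - 1*(-4)) = (3*1)*211 + (9 + 4) = 3*211 + 13 = 633 + 13 = 646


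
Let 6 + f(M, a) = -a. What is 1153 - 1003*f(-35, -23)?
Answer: -15898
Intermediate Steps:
f(M, a) = -6 - a
1153 - 1003*f(-35, -23) = 1153 - 1003*(-6 - 1*(-23)) = 1153 - 1003*(-6 + 23) = 1153 - 1003*17 = 1153 - 17051 = -15898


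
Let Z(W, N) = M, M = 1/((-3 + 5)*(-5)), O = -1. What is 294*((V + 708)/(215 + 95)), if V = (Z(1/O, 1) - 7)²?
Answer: 11148627/15500 ≈ 719.27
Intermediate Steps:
M = -⅒ (M = -⅕/2 = (½)*(-⅕) = -⅒ ≈ -0.10000)
Z(W, N) = -⅒
V = 5041/100 (V = (-⅒ - 7)² = (-71/10)² = 5041/100 ≈ 50.410)
294*((V + 708)/(215 + 95)) = 294*((5041/100 + 708)/(215 + 95)) = 294*((75841/100)/310) = 294*((75841/100)*(1/310)) = 294*(75841/31000) = 11148627/15500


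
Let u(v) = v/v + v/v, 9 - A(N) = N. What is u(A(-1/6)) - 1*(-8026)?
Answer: 8028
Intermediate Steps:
A(N) = 9 - N
u(v) = 2 (u(v) = 1 + 1 = 2)
u(A(-1/6)) - 1*(-8026) = 2 - 1*(-8026) = 2 + 8026 = 8028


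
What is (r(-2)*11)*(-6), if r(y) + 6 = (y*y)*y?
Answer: 924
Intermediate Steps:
r(y) = -6 + y**3 (r(y) = -6 + (y*y)*y = -6 + y**2*y = -6 + y**3)
(r(-2)*11)*(-6) = ((-6 + (-2)**3)*11)*(-6) = ((-6 - 8)*11)*(-6) = -14*11*(-6) = -154*(-6) = 924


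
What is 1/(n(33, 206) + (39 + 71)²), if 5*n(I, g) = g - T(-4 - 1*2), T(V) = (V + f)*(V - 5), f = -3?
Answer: 5/60607 ≈ 8.2499e-5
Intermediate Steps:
T(V) = (-5 + V)*(-3 + V) (T(V) = (V - 3)*(V - 5) = (-3 + V)*(-5 + V) = (-5 + V)*(-3 + V))
n(I, g) = -99/5 + g/5 (n(I, g) = (g - (15 + (-4 - 1*2)² - 8*(-4 - 1*2)))/5 = (g - (15 + (-4 - 2)² - 8*(-4 - 2)))/5 = (g - (15 + (-6)² - 8*(-6)))/5 = (g - (15 + 36 + 48))/5 = (g - 1*99)/5 = (g - 99)/5 = (-99 + g)/5 = -99/5 + g/5)
1/(n(33, 206) + (39 + 71)²) = 1/((-99/5 + (⅕)*206) + (39 + 71)²) = 1/((-99/5 + 206/5) + 110²) = 1/(107/5 + 12100) = 1/(60607/5) = 5/60607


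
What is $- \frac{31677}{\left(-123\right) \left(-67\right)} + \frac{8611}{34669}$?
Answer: $- \frac{342415554}{95235743} \approx -3.5955$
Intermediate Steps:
$- \frac{31677}{\left(-123\right) \left(-67\right)} + \frac{8611}{34669} = - \frac{31677}{8241} + 8611 \cdot \frac{1}{34669} = \left(-31677\right) \frac{1}{8241} + \frac{8611}{34669} = - \frac{10559}{2747} + \frac{8611}{34669} = - \frac{342415554}{95235743}$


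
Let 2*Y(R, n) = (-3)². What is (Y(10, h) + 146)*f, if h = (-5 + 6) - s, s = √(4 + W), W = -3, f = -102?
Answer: -15351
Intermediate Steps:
s = 1 (s = √(4 - 3) = √1 = 1)
h = 0 (h = (-5 + 6) - 1*1 = 1 - 1 = 0)
Y(R, n) = 9/2 (Y(R, n) = (½)*(-3)² = (½)*9 = 9/2)
(Y(10, h) + 146)*f = (9/2 + 146)*(-102) = (301/2)*(-102) = -15351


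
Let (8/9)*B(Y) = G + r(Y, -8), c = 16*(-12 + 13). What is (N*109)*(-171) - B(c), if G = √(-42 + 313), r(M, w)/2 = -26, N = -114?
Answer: 4249809/2 - 9*√271/8 ≈ 2.1249e+6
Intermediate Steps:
r(M, w) = -52 (r(M, w) = 2*(-26) = -52)
c = 16 (c = 16*1 = 16)
G = √271 ≈ 16.462
B(Y) = -117/2 + 9*√271/8 (B(Y) = 9*(√271 - 52)/8 = 9*(-52 + √271)/8 = -117/2 + 9*√271/8)
(N*109)*(-171) - B(c) = -114*109*(-171) - (-117/2 + 9*√271/8) = -12426*(-171) + (117/2 - 9*√271/8) = 2124846 + (117/2 - 9*√271/8) = 4249809/2 - 9*√271/8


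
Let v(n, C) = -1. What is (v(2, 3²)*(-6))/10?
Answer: ⅗ ≈ 0.60000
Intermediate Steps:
(v(2, 3²)*(-6))/10 = -1*(-6)/10 = 6*(⅒) = ⅗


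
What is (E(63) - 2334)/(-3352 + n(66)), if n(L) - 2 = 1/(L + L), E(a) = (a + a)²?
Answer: -1787544/442199 ≈ -4.0424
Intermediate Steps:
E(a) = 4*a² (E(a) = (2*a)² = 4*a²)
n(L) = 2 + 1/(2*L) (n(L) = 2 + 1/(L + L) = 2 + 1/(2*L))
(E(63) - 2334)/(-3352 + n(66)) = (4*63² - 2334)/(-3352 + (2 + (½)/66)) = (4*3969 - 2334)/(-3352 + (2 + (½)*(1/66))) = (15876 - 2334)/(-3352 + (2 + 1/132)) = 13542/(-3352 + 265/132) = 13542/(-442199/132) = 13542*(-132/442199) = -1787544/442199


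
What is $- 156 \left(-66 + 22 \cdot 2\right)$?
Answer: $3432$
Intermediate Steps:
$- 156 \left(-66 + 22 \cdot 2\right) = - 156 \left(-66 + 44\right) = \left(-156\right) \left(-22\right) = 3432$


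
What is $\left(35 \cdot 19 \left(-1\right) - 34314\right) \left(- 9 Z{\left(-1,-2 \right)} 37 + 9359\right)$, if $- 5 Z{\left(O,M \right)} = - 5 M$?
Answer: $-350664475$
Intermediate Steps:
$Z{\left(O,M \right)} = M$ ($Z{\left(O,M \right)} = - \frac{\left(-5\right) M}{5} = M$)
$\left(35 \cdot 19 \left(-1\right) - 34314\right) \left(- 9 Z{\left(-1,-2 \right)} 37 + 9359\right) = \left(35 \cdot 19 \left(-1\right) - 34314\right) \left(\left(-9\right) \left(-2\right) 37 + 9359\right) = \left(665 \left(-1\right) - 34314\right) \left(18 \cdot 37 + 9359\right) = \left(-665 - 34314\right) \left(666 + 9359\right) = \left(-34979\right) 10025 = -350664475$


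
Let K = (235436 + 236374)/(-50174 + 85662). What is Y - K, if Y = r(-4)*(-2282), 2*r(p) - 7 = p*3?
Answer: 100993615/17744 ≈ 5691.7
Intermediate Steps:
r(p) = 7/2 + 3*p/2 (r(p) = 7/2 + (p*3)/2 = 7/2 + (3*p)/2 = 7/2 + 3*p/2)
K = 235905/17744 (K = 471810/35488 = 471810*(1/35488) = 235905/17744 ≈ 13.295)
Y = 5705 (Y = (7/2 + (3/2)*(-4))*(-2282) = (7/2 - 6)*(-2282) = -5/2*(-2282) = 5705)
Y - K = 5705 - 1*235905/17744 = 5705 - 235905/17744 = 100993615/17744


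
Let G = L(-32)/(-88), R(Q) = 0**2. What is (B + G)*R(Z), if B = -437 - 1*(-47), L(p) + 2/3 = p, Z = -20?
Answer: 0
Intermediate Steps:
L(p) = -2/3 + p
B = -390 (B = -437 + 47 = -390)
R(Q) = 0
G = 49/132 (G = (-2/3 - 32)/(-88) = -98/3*(-1/88) = 49/132 ≈ 0.37121)
(B + G)*R(Z) = (-390 + 49/132)*0 = -51431/132*0 = 0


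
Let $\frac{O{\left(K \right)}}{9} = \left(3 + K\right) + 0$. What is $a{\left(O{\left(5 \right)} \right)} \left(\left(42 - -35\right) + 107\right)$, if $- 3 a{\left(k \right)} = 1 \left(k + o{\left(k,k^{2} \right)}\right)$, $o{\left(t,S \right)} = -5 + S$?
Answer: $- \frac{966184}{3} \approx -3.2206 \cdot 10^{5}$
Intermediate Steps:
$O{\left(K \right)} = 27 + 9 K$ ($O{\left(K \right)} = 9 \left(\left(3 + K\right) + 0\right) = 9 \left(3 + K\right) = 27 + 9 K$)
$a{\left(k \right)} = \frac{5}{3} - \frac{k}{3} - \frac{k^{2}}{3}$ ($a{\left(k \right)} = - \frac{1 \left(k + \left(-5 + k^{2}\right)\right)}{3} = - \frac{1 \left(-5 + k + k^{2}\right)}{3} = - \frac{-5 + k + k^{2}}{3} = \frac{5}{3} - \frac{k}{3} - \frac{k^{2}}{3}$)
$a{\left(O{\left(5 \right)} \right)} \left(\left(42 - -35\right) + 107\right) = \left(\frac{5}{3} - \frac{27 + 9 \cdot 5}{3} - \frac{\left(27 + 9 \cdot 5\right)^{2}}{3}\right) \left(\left(42 - -35\right) + 107\right) = \left(\frac{5}{3} - \frac{27 + 45}{3} - \frac{\left(27 + 45\right)^{2}}{3}\right) \left(\left(42 + 35\right) + 107\right) = \left(\frac{5}{3} - 24 - \frac{72^{2}}{3}\right) \left(77 + 107\right) = \left(\frac{5}{3} - 24 - 1728\right) 184 = \left(- \frac{5251}{3}\right) 184 = - \frac{966184}{3}$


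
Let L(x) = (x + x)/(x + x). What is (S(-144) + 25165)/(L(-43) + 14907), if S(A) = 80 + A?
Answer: 25101/14908 ≈ 1.6837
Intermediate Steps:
L(x) = 1 (L(x) = (2*x)/((2*x)) = (2*x)*(1/(2*x)) = 1)
(S(-144) + 25165)/(L(-43) + 14907) = ((80 - 144) + 25165)/(1 + 14907) = (-64 + 25165)/14908 = 25101*(1/14908) = 25101/14908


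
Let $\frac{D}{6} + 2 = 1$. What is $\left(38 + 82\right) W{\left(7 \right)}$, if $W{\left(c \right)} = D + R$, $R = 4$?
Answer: $-240$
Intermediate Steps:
$D = -6$ ($D = -12 + 6 \cdot 1 = -12 + 6 = -6$)
$W{\left(c \right)} = -2$ ($W{\left(c \right)} = -6 + 4 = -2$)
$\left(38 + 82\right) W{\left(7 \right)} = \left(38 + 82\right) \left(-2\right) = 120 \left(-2\right) = -240$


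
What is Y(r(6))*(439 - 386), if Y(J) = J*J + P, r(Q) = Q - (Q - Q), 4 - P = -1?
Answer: 2173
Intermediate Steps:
P = 5 (P = 4 - 1*(-1) = 4 + 1 = 5)
r(Q) = Q (r(Q) = Q - 1*0 = Q + 0 = Q)
Y(J) = 5 + J**2 (Y(J) = J*J + 5 = J**2 + 5 = 5 + J**2)
Y(r(6))*(439 - 386) = (5 + 6**2)*(439 - 386) = (5 + 36)*53 = 41*53 = 2173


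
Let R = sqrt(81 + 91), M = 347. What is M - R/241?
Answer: 347 - 2*sqrt(43)/241 ≈ 346.95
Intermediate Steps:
R = 2*sqrt(43) (R = sqrt(172) = 2*sqrt(43) ≈ 13.115)
M - R/241 = 347 - 2*sqrt(43)/241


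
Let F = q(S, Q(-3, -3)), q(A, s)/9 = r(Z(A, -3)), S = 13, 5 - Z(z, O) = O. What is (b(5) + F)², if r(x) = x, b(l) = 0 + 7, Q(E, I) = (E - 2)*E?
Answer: 6241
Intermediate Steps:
Q(E, I) = E*(-2 + E) (Q(E, I) = (-2 + E)*E = E*(-2 + E))
Z(z, O) = 5 - O
b(l) = 7
q(A, s) = 72 (q(A, s) = 9*(5 - 1*(-3)) = 9*(5 + 3) = 9*8 = 72)
F = 72
(b(5) + F)² = (7 + 72)² = 79² = 6241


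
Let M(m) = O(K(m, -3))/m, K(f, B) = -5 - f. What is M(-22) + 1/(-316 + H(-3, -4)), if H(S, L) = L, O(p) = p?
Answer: -2731/3520 ≈ -0.77585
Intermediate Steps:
M(m) = (-5 - m)/m
M(-22) + 1/(-316 + H(-3, -4)) = (-5 - 1*(-22))/(-22) + 1/(-316 - 4) = -(-5 + 22)/22 + 1/(-320) = -1/22*17 - 1/320 = -17/22 - 1/320 = -2731/3520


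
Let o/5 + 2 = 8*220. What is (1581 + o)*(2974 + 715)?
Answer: 38258619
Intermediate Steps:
o = 8790 (o = -10 + 5*(8*220) = -10 + 5*1760 = -10 + 8800 = 8790)
(1581 + o)*(2974 + 715) = (1581 + 8790)*(2974 + 715) = 10371*3689 = 38258619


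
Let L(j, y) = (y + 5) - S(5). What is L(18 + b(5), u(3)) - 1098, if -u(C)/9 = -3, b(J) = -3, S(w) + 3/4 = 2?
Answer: -4269/4 ≈ -1067.3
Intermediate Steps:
S(w) = 5/4 (S(w) = -3/4 + 2 = 5/4)
u(C) = 27 (u(C) = -9*(-3) = 27)
L(j, y) = 15/4 + y (L(j, y) = (y + 5) - 1*5/4 = (5 + y) - 5/4 = 15/4 + y)
L(18 + b(5), u(3)) - 1098 = (15/4 + 27) - 1098 = 123/4 - 1098 = -4269/4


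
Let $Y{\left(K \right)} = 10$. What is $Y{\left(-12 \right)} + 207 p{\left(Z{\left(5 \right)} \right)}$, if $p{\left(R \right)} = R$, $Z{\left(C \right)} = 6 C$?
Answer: $6220$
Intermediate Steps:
$Y{\left(-12 \right)} + 207 p{\left(Z{\left(5 \right)} \right)} = 10 + 207 \cdot 6 \cdot 5 = 10 + 207 \cdot 30 = 10 + 6210 = 6220$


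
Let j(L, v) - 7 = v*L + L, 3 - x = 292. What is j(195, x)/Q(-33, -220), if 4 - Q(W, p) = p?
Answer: -56153/224 ≈ -250.68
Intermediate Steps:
x = -289 (x = 3 - 1*292 = 3 - 292 = -289)
Q(W, p) = 4 - p
j(L, v) = 7 + L + L*v (j(L, v) = 7 + (v*L + L) = 7 + (L*v + L) = 7 + (L + L*v) = 7 + L + L*v)
j(195, x)/Q(-33, -220) = (7 + 195 + 195*(-289))/(4 - 1*(-220)) = (7 + 195 - 56355)/(4 + 220) = -56153/224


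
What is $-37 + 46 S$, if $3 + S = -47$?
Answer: $-2337$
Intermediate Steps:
$S = -50$ ($S = -3 - 47 = -50$)
$-37 + 46 S = -37 + 46 \left(-50\right) = -37 - 2300 = -2337$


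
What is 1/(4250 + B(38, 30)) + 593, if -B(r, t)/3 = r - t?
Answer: 2506019/4226 ≈ 593.00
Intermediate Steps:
B(r, t) = -3*r + 3*t (B(r, t) = -3*(r - t) = -3*r + 3*t)
1/(4250 + B(38, 30)) + 593 = 1/(4250 + (-3*38 + 3*30)) + 593 = 1/(4250 + (-114 + 90)) + 593 = 1/(4250 - 24) + 593 = 1/4226 + 593 = 2506019/4226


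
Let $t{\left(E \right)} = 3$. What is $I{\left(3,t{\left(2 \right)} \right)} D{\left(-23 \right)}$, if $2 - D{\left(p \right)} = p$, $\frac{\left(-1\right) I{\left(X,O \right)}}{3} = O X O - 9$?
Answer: $-1350$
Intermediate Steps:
$I{\left(X,O \right)} = 27 - 3 X O^{2}$ ($I{\left(X,O \right)} = - 3 \left(O X O - 9\right) = - 3 \left(X O^{2} - 9\right) = - 3 \left(-9 + X O^{2}\right) = 27 - 3 X O^{2}$)
$D{\left(p \right)} = 2 - p$
$I{\left(3,t{\left(2 \right)} \right)} D{\left(-23 \right)} = \left(27 - 9 \cdot 3^{2}\right) \left(2 - -23\right) = \left(27 - 9 \cdot 9\right) \left(2 + 23\right) = \left(27 - 81\right) 25 = \left(-54\right) 25 = -1350$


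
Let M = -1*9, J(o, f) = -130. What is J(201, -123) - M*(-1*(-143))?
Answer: 1157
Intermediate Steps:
M = -9
J(201, -123) - M*(-1*(-143)) = -130 - (-9)*(-1*(-143)) = -130 - (-9)*143 = -130 - 1*(-1287) = -130 + 1287 = 1157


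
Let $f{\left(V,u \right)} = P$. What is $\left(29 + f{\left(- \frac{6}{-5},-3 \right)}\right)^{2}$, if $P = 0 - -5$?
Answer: $1156$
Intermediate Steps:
$P = 5$ ($P = 0 + 5 = 5$)
$f{\left(V,u \right)} = 5$
$\left(29 + f{\left(- \frac{6}{-5},-3 \right)}\right)^{2} = \left(29 + 5\right)^{2} = 34^{2} = 1156$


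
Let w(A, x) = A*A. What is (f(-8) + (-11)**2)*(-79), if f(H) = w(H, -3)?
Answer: -14615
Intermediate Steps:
w(A, x) = A**2
f(H) = H**2
(f(-8) + (-11)**2)*(-79) = ((-8)**2 + (-11)**2)*(-79) = (64 + 121)*(-79) = 185*(-79) = -14615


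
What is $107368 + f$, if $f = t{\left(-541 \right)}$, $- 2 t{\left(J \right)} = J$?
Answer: $\frac{215277}{2} \approx 1.0764 \cdot 10^{5}$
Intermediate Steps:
$t{\left(J \right)} = - \frac{J}{2}$
$f = \frac{541}{2}$ ($f = \left(- \frac{1}{2}\right) \left(-541\right) = \frac{541}{2} \approx 270.5$)
$107368 + f = 107368 + \frac{541}{2} = \frac{215277}{2}$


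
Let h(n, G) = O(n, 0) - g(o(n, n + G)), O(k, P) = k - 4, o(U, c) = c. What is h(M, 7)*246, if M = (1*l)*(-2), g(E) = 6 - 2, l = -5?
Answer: 492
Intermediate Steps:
g(E) = 4
M = 10 (M = (1*(-5))*(-2) = -5*(-2) = 10)
O(k, P) = -4 + k
h(n, G) = -8 + n (h(n, G) = (-4 + n) - 1*4 = (-4 + n) - 4 = -8 + n)
h(M, 7)*246 = (-8 + 10)*246 = 2*246 = 492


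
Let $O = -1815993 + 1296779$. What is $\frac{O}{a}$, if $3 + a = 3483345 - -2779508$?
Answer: $- \frac{259607}{3131425} \approx -0.082904$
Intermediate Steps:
$O = -519214$
$a = 6262850$ ($a = -3 + \left(3483345 - -2779508\right) = -3 + \left(3483345 + 2779508\right) = -3 + 6262853 = 6262850$)
$\frac{O}{a} = - \frac{519214}{6262850} = \left(-519214\right) \frac{1}{6262850} = - \frac{259607}{3131425}$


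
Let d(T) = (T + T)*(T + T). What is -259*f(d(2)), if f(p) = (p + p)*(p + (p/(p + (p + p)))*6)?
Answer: -149184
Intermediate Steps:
d(T) = 4*T² (d(T) = (2*T)*(2*T) = 4*T²)
f(p) = 2*p*(2 + p) (f(p) = (2*p)*(p + (p/(p + 2*p))*6) = (2*p)*(p + (p/((3*p)))*6) = (2*p)*(p + (p*(1/(3*p)))*6) = (2*p)*(p + (⅓)*6) = (2*p)*(p + 2) = (2*p)*(2 + p) = 2*p*(2 + p))
-259*f(d(2)) = -518*4*2²*(2 + 4*2²) = -518*4*4*(2 + 4*4) = -518*16*(2 + 16) = -518*16*18 = -259*576 = -149184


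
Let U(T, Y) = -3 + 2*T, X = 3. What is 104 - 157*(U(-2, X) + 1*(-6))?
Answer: 2145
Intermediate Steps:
104 - 157*(U(-2, X) + 1*(-6)) = 104 - 157*((-3 + 2*(-2)) + 1*(-6)) = 104 - 157*((-3 - 4) - 6) = 104 - 157*(-7 - 6) = 104 - 157*(-13) = 104 + 2041 = 2145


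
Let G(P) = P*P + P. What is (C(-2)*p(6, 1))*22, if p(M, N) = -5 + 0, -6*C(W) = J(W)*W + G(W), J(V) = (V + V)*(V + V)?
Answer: -550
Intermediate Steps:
G(P) = P + P² (G(P) = P² + P = P + P²)
J(V) = 4*V² (J(V) = (2*V)*(2*V) = 4*V²)
C(W) = -2*W³/3 - W*(1 + W)/6 (C(W) = -((4*W²)*W + W*(1 + W))/6 = -(4*W³ + W*(1 + W))/6 = -2*W³/3 - W*(1 + W)/6)
p(M, N) = -5
(C(-2)*p(6, 1))*22 = (((⅙)*(-2)*(-1 - 1*(-2) - 4*(-2)²))*(-5))*22 = (((⅙)*(-2)*(-1 + 2 - 4*4))*(-5))*22 = (((⅙)*(-2)*(-1 + 2 - 16))*(-5))*22 = (((⅙)*(-2)*(-15))*(-5))*22 = (5*(-5))*22 = -25*22 = -550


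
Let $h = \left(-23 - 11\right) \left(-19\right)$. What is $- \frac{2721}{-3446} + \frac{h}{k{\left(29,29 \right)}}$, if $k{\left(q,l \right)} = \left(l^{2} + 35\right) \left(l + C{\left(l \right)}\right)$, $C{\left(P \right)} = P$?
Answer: $\frac{35118671}{43771092} \approx 0.80233$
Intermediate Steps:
$h = 646$ ($h = \left(-34\right) \left(-19\right) = 646$)
$k{\left(q,l \right)} = 2 l \left(35 + l^{2}\right)$ ($k{\left(q,l \right)} = \left(l^{2} + 35\right) \left(l + l\right) = \left(35 + l^{2}\right) 2 l = 2 l \left(35 + l^{2}\right)$)
$- \frac{2721}{-3446} + \frac{h}{k{\left(29,29 \right)}} = - \frac{2721}{-3446} + \frac{646}{2 \cdot 29 \left(35 + 29^{2}\right)} = \left(-2721\right) \left(- \frac{1}{3446}\right) + \frac{646}{2 \cdot 29 \left(35 + 841\right)} = \frac{2721}{3446} + \frac{646}{2 \cdot 29 \cdot 876} = \frac{2721}{3446} + \frac{646}{50808} = \frac{2721}{3446} + 646 \cdot \frac{1}{50808} = \frac{2721}{3446} + \frac{323}{25404} = \frac{35118671}{43771092}$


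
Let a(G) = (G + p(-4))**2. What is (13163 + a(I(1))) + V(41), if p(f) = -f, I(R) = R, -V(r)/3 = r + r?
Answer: 12942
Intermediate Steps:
V(r) = -6*r (V(r) = -3*(r + r) = -6*r)
a(G) = (4 + G)**2 (a(G) = (G - 1*(-4))**2 = (G + 4)**2 = (4 + G)**2)
(13163 + a(I(1))) + V(41) = (13163 + (4 + 1)**2) - 6*41 = (13163 + 5**2) - 246 = (13163 + 25) - 246 = 13188 - 246 = 12942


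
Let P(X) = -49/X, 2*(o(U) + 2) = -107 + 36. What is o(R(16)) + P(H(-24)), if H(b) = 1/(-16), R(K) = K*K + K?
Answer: 1493/2 ≈ 746.50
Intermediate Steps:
R(K) = K + K² (R(K) = K² + K = K + K²)
H(b) = -1/16
o(U) = -75/2 (o(U) = -2 + (-107 + 36)/2 = -2 + (½)*(-71) = -2 - 71/2 = -75/2)
o(R(16)) + P(H(-24)) = -75/2 - 49/(-1/16) = -75/2 - 49*(-16) = -75/2 + 784 = 1493/2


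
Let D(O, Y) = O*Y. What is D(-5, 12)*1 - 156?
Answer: -216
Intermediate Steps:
D(-5, 12)*1 - 156 = -5*12*1 - 156 = -60*1 - 156 = -60 - 156 = -216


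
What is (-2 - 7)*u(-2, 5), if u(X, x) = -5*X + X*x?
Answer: 0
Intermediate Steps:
(-2 - 7)*u(-2, 5) = (-2 - 7)*(-2*(-5 + 5)) = -(-18)*0 = -9*0 = 0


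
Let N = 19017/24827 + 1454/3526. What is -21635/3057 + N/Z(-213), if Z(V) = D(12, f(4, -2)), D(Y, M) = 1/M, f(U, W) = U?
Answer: -316290198035/133804893057 ≈ -2.3638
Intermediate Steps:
Z(V) = 1/4
N = 51576200/43770001 (N = 19017*(1/24827) + 1454*(1/3526) = 19017/24827 + 727/1763 = 51576200/43770001 ≈ 1.1783)
-21635/3057 + N/Z(-213) = -21635/3057 + 51576200/(43770001*(1/4)) = -21635*1/3057 + (51576200/43770001)*4 = -21635/3057 + 206304800/43770001 = -316290198035/133804893057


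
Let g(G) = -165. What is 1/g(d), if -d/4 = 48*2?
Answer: -1/165 ≈ -0.0060606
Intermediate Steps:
d = -384 (d = -192*2 = -4*96 = -384)
1/g(d) = 1/(-165) = -1/165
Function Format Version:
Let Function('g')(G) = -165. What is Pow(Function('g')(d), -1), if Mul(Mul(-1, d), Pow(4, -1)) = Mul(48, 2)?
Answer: Rational(-1, 165) ≈ -0.0060606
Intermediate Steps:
d = -384 (d = Mul(-4, Mul(48, 2)) = Mul(-4, 96) = -384)
Pow(Function('g')(d), -1) = Pow(-165, -1) = Rational(-1, 165)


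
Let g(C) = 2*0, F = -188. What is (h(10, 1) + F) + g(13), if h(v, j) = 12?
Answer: -176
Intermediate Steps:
g(C) = 0
(h(10, 1) + F) + g(13) = (12 - 188) + 0 = -176 + 0 = -176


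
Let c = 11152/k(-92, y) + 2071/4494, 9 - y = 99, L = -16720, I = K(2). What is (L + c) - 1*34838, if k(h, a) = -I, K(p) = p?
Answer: -256758125/4494 ≈ -57134.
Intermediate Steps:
I = 2
y = -90 (y = 9 - 1*99 = 9 - 99 = -90)
k(h, a) = -2 (k(h, a) = -1*2 = -2)
c = -25056473/4494 (c = 11152/(-2) + 2071/4494 = 11152*(-½) + 2071*(1/4494) = -5576 + 2071/4494 = -25056473/4494 ≈ -5575.5)
(L + c) - 1*34838 = (-16720 - 25056473/4494) - 1*34838 = -100196153/4494 - 34838 = -256758125/4494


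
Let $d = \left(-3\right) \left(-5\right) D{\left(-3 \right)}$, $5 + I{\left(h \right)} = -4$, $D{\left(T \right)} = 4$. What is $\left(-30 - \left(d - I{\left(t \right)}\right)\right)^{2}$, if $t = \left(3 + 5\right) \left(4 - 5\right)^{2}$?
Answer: $9801$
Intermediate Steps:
$t = 8$ ($t = 8 \left(-1\right)^{2} = 8 \cdot 1 = 8$)
$I{\left(h \right)} = -9$ ($I{\left(h \right)} = -5 - 4 = -9$)
$d = 60$ ($d = \left(-3\right) \left(-5\right) 4 = 15 \cdot 4 = 60$)
$\left(-30 - \left(d - I{\left(t \right)}\right)\right)^{2} = \left(-30 - 69\right)^{2} = \left(-99\right)^{2} = 9801$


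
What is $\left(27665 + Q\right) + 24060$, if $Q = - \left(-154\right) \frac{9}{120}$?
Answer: $\frac{1034731}{20} \approx 51737.0$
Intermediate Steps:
$Q = \frac{231}{20}$ ($Q = - \left(-154\right) 9 \cdot \frac{1}{120} = - \frac{\left(-154\right) 3}{40} = \left(-1\right) \left(- \frac{231}{20}\right) = \frac{231}{20} \approx 11.55$)
$\left(27665 + Q\right) + 24060 = \left(27665 + \frac{231}{20}\right) + 24060 = \frac{553531}{20} + 24060 = \frac{1034731}{20}$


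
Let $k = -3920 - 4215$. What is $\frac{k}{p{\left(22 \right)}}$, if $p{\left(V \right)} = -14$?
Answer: $\frac{8135}{14} \approx 581.07$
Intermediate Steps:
$k = -8135$
$\frac{k}{p{\left(22 \right)}} = - \frac{8135}{-14} = \left(-8135\right) \left(- \frac{1}{14}\right) = \frac{8135}{14}$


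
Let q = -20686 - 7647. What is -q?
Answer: 28333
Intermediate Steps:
q = -28333
-q = -1*(-28333) = 28333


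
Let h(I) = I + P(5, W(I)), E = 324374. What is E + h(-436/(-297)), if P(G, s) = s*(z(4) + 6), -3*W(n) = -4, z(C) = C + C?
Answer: 96345058/297 ≈ 3.2439e+5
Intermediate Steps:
z(C) = 2*C
W(n) = 4/3 (W(n) = -⅓*(-4) = 4/3)
P(G, s) = 14*s (P(G, s) = s*(2*4 + 6) = s*(8 + 6) = s*14 = 14*s)
h(I) = 56/3 + I (h(I) = I + 14*(4/3) = I + 56/3 = 56/3 + I)
E + h(-436/(-297)) = 324374 + (56/3 - 436/(-297)) = 324374 + (56/3 - 436*(-1/297)) = 324374 + (56/3 + 436/297) = 324374 + 5980/297 = 96345058/297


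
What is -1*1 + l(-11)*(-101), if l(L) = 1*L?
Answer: 1110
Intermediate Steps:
l(L) = L
-1*1 + l(-11)*(-101) = -1*1 - 11*(-101) = -1 + 1111 = 1110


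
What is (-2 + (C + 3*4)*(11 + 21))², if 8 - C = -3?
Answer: 538756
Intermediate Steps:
C = 11 (C = 8 - 1*(-3) = 8 + 3 = 11)
(-2 + (C + 3*4)*(11 + 21))² = (-2 + (11 + 3*4)*(11 + 21))² = (-2 + (11 + 12)*32)² = (-2 + 23*32)² = (-2 + 736)² = 734² = 538756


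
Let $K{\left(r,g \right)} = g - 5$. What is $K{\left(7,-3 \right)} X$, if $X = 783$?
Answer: $-6264$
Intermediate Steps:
$K{\left(r,g \right)} = -5 + g$ ($K{\left(r,g \right)} = g - 5 = -5 + g$)
$K{\left(7,-3 \right)} X = \left(-5 - 3\right) 783 = \left(-8\right) 783 = -6264$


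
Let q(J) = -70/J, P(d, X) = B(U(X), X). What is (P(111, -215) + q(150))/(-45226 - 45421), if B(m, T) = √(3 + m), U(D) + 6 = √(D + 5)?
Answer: 7/1359705 - √(-3 + I*√210)/90647 ≈ -2.1646e-5 - 3.291e-5*I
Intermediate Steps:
U(D) = -6 + √(5 + D) (U(D) = -6 + √(D + 5) = -6 + √(5 + D))
P(d, X) = √(-3 + √(5 + X)) (P(d, X) = √(3 + (-6 + √(5 + X))) = √(-3 + √(5 + X)))
(P(111, -215) + q(150))/(-45226 - 45421) = (√(-3 + √(5 - 215)) - 70/150)/(-45226 - 45421) = (√(-3 + √(-210)) - 70*1/150)/(-90647) = (√(-3 + I*√210) - 7/15)*(-1/90647) = (-7/15 + √(-3 + I*√210))*(-1/90647) = 7/1359705 - √(-3 + I*√210)/90647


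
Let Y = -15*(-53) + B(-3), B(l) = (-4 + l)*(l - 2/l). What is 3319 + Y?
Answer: 12391/3 ≈ 4130.3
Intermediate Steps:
Y = 2434/3 (Y = -15*(-53) + (-2 + (-3)² - 4*(-3) + 8/(-3)) = 795 + (-2 + 9 + 12 + 8*(-⅓)) = 795 + (-2 + 9 + 12 - 8/3) = 795 + 49/3 = 2434/3 ≈ 811.33)
3319 + Y = 3319 + 2434/3 = 12391/3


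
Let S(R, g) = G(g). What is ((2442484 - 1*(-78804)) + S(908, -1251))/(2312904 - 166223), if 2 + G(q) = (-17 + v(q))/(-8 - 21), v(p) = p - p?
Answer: 73117311/62253749 ≈ 1.1745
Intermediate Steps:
v(p) = 0
G(q) = -41/29 (G(q) = -2 + (-17 + 0)/(-8 - 21) = -2 - 17/(-29) = -2 - 17*(-1/29) = -2 + 17/29 = -41/29)
S(R, g) = -41/29
((2442484 - 1*(-78804)) + S(908, -1251))/(2312904 - 166223) = ((2442484 - 1*(-78804)) - 41/29)/(2312904 - 166223) = ((2442484 + 78804) - 41/29)/2146681 = (2521288 - 41/29)*(1/2146681) = (73117311/29)*(1/2146681) = 73117311/62253749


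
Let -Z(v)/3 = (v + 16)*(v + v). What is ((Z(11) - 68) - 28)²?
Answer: 3526884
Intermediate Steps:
Z(v) = -6*v*(16 + v) (Z(v) = -3*(v + 16)*(v + v) = -3*(16 + v)*2*v = -6*v*(16 + v))
((Z(11) - 68) - 28)² = ((-6*11*(16 + 11) - 68) - 28)² = ((-6*11*27 - 68) - 28)² = ((-1782 - 68) - 28)² = (-1850 - 28)² = (-1878)² = 3526884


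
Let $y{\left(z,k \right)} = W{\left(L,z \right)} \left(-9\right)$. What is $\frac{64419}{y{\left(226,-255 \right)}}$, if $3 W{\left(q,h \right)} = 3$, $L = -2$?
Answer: $- \frac{21473}{3} \approx -7157.7$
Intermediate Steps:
$W{\left(q,h \right)} = 1$ ($W{\left(q,h \right)} = \frac{1}{3} \cdot 3 = 1$)
$y{\left(z,k \right)} = -9$ ($y{\left(z,k \right)} = 1 \left(-9\right) = -9$)
$\frac{64419}{y{\left(226,-255 \right)}} = \frac{64419}{-9} = 64419 \left(- \frac{1}{9}\right) = - \frac{21473}{3}$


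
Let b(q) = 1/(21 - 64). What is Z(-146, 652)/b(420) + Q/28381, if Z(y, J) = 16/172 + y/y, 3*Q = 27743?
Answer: -3973978/85143 ≈ -46.674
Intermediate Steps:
Q = 27743/3 (Q = (⅓)*27743 = 27743/3 ≈ 9247.7)
Z(y, J) = 47/43 (Z(y, J) = 16*(1/172) + 1 = 4/43 + 1 = 47/43)
b(q) = -1/43 (b(q) = 1/(-43) = -1/43)
Z(-146, 652)/b(420) + Q/28381 = 47/(43*(-1/43)) + (27743/3)/28381 = (47/43)*(-43) + (27743/3)*(1/28381) = -47 + 27743/85143 = -3973978/85143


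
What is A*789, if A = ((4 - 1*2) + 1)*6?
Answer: 14202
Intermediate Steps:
A = 18 (A = ((4 - 2) + 1)*6 = (2 + 1)*6 = 3*6 = 18)
A*789 = 18*789 = 14202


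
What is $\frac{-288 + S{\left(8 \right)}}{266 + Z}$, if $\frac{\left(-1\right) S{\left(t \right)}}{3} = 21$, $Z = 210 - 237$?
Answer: $- \frac{351}{239} \approx -1.4686$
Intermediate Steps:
$Z = -27$ ($Z = 210 - 237 = -27$)
$S{\left(t \right)} = -63$ ($S{\left(t \right)} = \left(-3\right) 21 = -63$)
$\frac{-288 + S{\left(8 \right)}}{266 + Z} = \frac{-288 - 63}{266 - 27} = - \frac{351}{239}$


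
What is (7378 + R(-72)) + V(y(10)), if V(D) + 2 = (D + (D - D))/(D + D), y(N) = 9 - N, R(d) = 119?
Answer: 14991/2 ≈ 7495.5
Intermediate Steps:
V(D) = -3/2 (V(D) = -2 + (D + (D - D))/(D + D) = -2 + (D + 0)/((2*D)) = -2 + D*(1/(2*D)) = -2 + ½ = -3/2)
(7378 + R(-72)) + V(y(10)) = (7378 + 119) - 3/2 = 7497 - 3/2 = 14991/2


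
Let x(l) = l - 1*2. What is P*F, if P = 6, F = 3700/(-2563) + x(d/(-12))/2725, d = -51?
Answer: -120920799/13968350 ≈ -8.6568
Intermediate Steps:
x(l) = -2 + l (x(l) = l - 2 = -2 + l)
F = -40306933/27936700 (F = 3700/(-2563) + (-2 - 51/(-12))/2725 = 3700*(-1/2563) + (-2 - 51*(-1/12))*(1/2725) = -3700/2563 + (-2 + 17/4)*(1/2725) = -3700/2563 + (9/4)*(1/2725) = -3700/2563 + 9/10900 = -40306933/27936700 ≈ -1.4428)
P*F = 6*(-40306933/27936700) = -120920799/13968350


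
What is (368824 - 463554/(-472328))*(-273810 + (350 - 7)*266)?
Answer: -3975650577698059/59041 ≈ -6.7337e+10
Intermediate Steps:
(368824 - 463554/(-472328))*(-273810 + (350 - 7)*266) = (368824 - 463554*(-1/472328))*(-273810 + 343*266) = (368824 + 231777/236164)*(-273810 + 91238) = (87103182913/236164)*(-182572) = -3975650577698059/59041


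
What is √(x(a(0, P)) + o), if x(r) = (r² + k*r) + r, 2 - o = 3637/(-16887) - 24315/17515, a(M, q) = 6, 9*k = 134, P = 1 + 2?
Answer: 2*√118047328388036853/59155161 ≈ 11.616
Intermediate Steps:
P = 3
k = 134/9 (k = (⅑)*134 = 134/9 ≈ 14.889)
o = 213172214/59155161 (o = 2 - (3637/(-16887) - 24315/17515) = 2 - (3637*(-1/16887) - 24315*1/17515) = 2 - (-3637/16887 - 4863/3503) = 2 - 1*(-94861892/59155161) = 2 + 94861892/59155161 = 213172214/59155161 ≈ 3.6036)
x(r) = r² + 143*r/9 (x(r) = (r² + 134*r/9) + r = r² + 143*r/9)
√(x(a(0, P)) + o) = √((⅑)*6*(143 + 9*6) + 213172214/59155161) = √((⅑)*6*(143 + 54) + 213172214/59155161) = √((⅑)*6*197 + 213172214/59155161) = √(394/3 + 213172214/59155161) = √(7982216692/59155161) = 2*√118047328388036853/59155161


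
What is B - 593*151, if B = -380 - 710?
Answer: -90633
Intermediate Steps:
B = -1090
B - 593*151 = -1090 - 593*151 = -1090 - 89543 = -90633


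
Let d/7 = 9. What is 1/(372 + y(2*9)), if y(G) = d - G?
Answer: 1/417 ≈ 0.0023981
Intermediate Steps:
d = 63 (d = 7*9 = 63)
y(G) = 63 - G
1/(372 + y(2*9)) = 1/(372 + (63 - 2*9)) = 1/(372 + (63 - 1*18)) = 1/(372 + (63 - 18)) = 1/(372 + 45) = 1/417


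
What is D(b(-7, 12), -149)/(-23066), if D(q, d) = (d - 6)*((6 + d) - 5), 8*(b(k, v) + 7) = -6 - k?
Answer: -11470/11533 ≈ -0.99454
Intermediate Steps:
b(k, v) = -31/4 - k/8 (b(k, v) = -7 + (-6 - k)/8 = -7 + (-¾ - k/8) = -31/4 - k/8)
D(q, d) = (1 + d)*(-6 + d) (D(q, d) = (-6 + d)*(1 + d) = (1 + d)*(-6 + d))
D(b(-7, 12), -149)/(-23066) = (-6 + (-149)² - 5*(-149))/(-23066) = (-6 + 22201 + 745)*(-1/23066) = 22940*(-1/23066) = -11470/11533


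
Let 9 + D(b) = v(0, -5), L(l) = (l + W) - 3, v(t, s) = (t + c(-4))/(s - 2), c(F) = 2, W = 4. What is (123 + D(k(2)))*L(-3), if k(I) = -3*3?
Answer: -1592/7 ≈ -227.43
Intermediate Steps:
k(I) = -9
v(t, s) = (2 + t)/(-2 + s) (v(t, s) = (t + 2)/(s - 2) = (2 + t)/(-2 + s))
L(l) = 1 + l (L(l) = (l + 4) - 3 = (4 + l) - 3 = 1 + l)
D(b) = -65/7 (D(b) = -9 + (2 + 0)/(-2 - 5) = -9 + 2/(-7) = -9 - ⅐*2 = -9 - 2/7 = -65/7)
(123 + D(k(2)))*L(-3) = (123 - 65/7)*(1 - 3) = (796/7)*(-2) = -1592/7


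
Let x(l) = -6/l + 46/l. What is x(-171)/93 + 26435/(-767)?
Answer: -420426485/12197601 ≈ -34.468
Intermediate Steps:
x(l) = 40/l
x(-171)/93 + 26435/(-767) = (40/(-171))/93 + 26435/(-767) = (40*(-1/171))*(1/93) + 26435*(-1/767) = -40/171*1/93 - 26435/767 = -40/15903 - 26435/767 = -420426485/12197601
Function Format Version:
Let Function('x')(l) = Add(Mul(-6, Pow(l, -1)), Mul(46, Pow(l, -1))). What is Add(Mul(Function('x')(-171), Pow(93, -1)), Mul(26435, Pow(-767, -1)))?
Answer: Rational(-420426485, 12197601) ≈ -34.468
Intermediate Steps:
Function('x')(l) = Mul(40, Pow(l, -1))
Add(Mul(Function('x')(-171), Pow(93, -1)), Mul(26435, Pow(-767, -1))) = Add(Mul(Mul(40, Pow(-171, -1)), Pow(93, -1)), Mul(26435, Pow(-767, -1))) = Add(Mul(Mul(40, Rational(-1, 171)), Rational(1, 93)), Mul(26435, Rational(-1, 767))) = Add(Mul(Rational(-40, 171), Rational(1, 93)), Rational(-26435, 767)) = Add(Rational(-40, 15903), Rational(-26435, 767)) = Rational(-420426485, 12197601)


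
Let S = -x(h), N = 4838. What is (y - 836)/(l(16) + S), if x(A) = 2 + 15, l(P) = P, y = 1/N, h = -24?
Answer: 4044567/4838 ≈ 836.00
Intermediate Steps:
y = 1/4838 ≈ 0.00020670
x(A) = 17
S = -17 (S = -1*17 = -17)
(y - 836)/(l(16) + S) = (1/4838 - 836)/(16 - 17) = -4044567/4838/(-1) = -4044567/4838*(-1) = 4044567/4838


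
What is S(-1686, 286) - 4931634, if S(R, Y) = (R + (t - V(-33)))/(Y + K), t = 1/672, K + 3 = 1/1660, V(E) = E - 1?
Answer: -389220836671217/78923208 ≈ -4.9316e+6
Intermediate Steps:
V(E) = -1 + E
K = -4979/1660 (K = -3 + 1/1660 = -4979/1660 ≈ -2.9994)
t = 1/672 ≈ 0.0014881
S(R, Y) = (22849/672 + R)/(-4979/1660 + Y) (S(R, Y) = (R + (1/672 - (-1 - 33)))/(Y - 4979/1660) = (R + (1/672 - 1*(-34)))/(-4979/1660 + Y) = (R + (1/672 + 34))/(-4979/1660 + Y) = (R + 22849/672)/(-4979/1660 + Y) = (22849/672 + R)/(-4979/1660 + Y))
S(-1686, 286) - 4931634 = 415*(22849 + 672*(-1686))/(168*(-4979 + 1660*286)) - 4931634 = 415*(22849 - 1132992)/(168*(-4979 + 474760)) - 4931634 = (415/168)*(-1110143)/469781 - 4931634 = (415/168)*(1/469781)*(-1110143) - 4931634 = -460709345/78923208 - 4931634 = -389220836671217/78923208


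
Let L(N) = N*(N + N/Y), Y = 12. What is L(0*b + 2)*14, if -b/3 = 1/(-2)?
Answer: 182/3 ≈ 60.667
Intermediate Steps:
b = 3/2 (b = -3/(-2) = -3*(-½) = 3/2 ≈ 1.5000)
L(N) = 13*N²/12 (L(N) = N*(N + N/12) = N*(13*N/12) = 13*N²/12)
L(0*b + 2)*14 = (13*(0*(3/2) + 2)²/12)*14 = (13*(0 + 2)²/12)*14 = ((13/12)*2²)*14 = ((13/12)*4)*14 = (13/3)*14 = 182/3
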